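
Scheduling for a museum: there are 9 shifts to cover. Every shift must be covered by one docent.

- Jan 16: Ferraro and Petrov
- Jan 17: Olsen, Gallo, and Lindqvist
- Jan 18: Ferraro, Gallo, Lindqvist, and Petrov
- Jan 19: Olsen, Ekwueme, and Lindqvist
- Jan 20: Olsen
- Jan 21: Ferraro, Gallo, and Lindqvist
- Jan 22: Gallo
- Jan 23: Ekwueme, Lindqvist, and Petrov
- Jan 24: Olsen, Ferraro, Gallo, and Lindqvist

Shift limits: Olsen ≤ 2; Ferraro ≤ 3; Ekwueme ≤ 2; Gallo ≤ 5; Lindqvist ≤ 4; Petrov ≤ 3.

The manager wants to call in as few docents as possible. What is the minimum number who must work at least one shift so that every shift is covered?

3

9 slots to fill and no one can take more than 5, so at least ⌈9/5⌉ = 2 docents are needed.
Shifts {Jan 16, Jan 19, Jan 22} need 3 slots, but among the docents available for them (Olsen, Ferraro, Ekwueme, Gallo, Lindqvist, and Petrov) any 2 together supply at most 2. So 2 docents are not enough.
Olsen, Gallo, and Petrov alone can cover everything: Jan 16→Petrov, Jan 17→Gallo, Jan 18→Gallo, Jan 19→Olsen, Jan 20→Olsen, Jan 21→Gallo, Jan 22→Gallo, Jan 23→Petrov, Jan 24→Gallo.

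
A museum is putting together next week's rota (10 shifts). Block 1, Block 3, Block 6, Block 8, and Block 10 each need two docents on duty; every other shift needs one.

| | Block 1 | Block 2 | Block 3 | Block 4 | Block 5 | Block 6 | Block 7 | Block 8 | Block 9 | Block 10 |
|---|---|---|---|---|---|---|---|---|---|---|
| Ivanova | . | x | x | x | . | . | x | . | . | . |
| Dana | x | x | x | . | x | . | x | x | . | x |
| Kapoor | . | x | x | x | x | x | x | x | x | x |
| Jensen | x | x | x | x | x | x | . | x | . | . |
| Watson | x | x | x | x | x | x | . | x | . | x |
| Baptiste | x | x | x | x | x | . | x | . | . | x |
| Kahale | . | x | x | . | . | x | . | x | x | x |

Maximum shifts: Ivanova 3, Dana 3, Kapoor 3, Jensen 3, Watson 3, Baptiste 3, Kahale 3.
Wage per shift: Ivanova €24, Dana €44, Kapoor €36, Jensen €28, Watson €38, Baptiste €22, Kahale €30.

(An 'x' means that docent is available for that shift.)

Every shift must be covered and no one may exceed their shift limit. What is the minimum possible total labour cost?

Picking the cheapest available docent for each shift independently would cost €382, but that ignores the shift limits.
An optimal schedule: Block 1→Baptiste+Jensen, Block 2→Ivanova, Block 3→Ivanova+Kapoor, Block 4→Ivanova, Block 5→Baptiste, Block 6→Jensen+Kahale, Block 7→Baptiste, Block 8→Jensen+Kapoor, Block 9→Kahale, Block 10→Kahale+Kapoor.
Total: 22 + 28 + 24 + 24 + 36 + 24 + 22 + 28 + 30 + 22 + 28 + 36 + 30 + 30 + 36 = €420.

€420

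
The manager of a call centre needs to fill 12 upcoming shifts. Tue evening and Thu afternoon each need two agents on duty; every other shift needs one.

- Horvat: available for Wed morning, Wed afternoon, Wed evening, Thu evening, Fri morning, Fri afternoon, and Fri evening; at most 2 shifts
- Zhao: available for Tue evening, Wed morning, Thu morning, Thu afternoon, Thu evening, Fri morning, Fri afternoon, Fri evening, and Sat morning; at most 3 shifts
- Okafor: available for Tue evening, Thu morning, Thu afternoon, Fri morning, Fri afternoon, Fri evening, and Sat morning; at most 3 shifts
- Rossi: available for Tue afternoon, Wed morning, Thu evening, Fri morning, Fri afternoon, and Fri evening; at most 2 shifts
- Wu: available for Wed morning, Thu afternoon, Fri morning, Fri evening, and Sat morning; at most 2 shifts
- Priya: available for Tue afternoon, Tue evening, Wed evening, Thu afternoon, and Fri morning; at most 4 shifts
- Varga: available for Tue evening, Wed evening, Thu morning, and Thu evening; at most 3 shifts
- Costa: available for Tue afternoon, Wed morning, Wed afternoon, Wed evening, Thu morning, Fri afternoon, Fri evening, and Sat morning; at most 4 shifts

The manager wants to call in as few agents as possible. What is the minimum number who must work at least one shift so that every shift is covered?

4

14 slots to fill and no one can take more than 4, so at least ⌈14/4⌉ = 4 agents are needed.
Zhao, Okafor, Priya, and Costa alone can cover everything: Tue afternoon→Priya, Tue evening→Zhao+Okafor, Wed morning→Zhao, Wed afternoon→Costa, Wed evening→Priya, Thu morning→Okafor, Thu afternoon→Okafor+Priya, Thu evening→Zhao, Fri morning→Priya, Fri afternoon→Costa, Fri evening→Costa, Sat morning→Costa.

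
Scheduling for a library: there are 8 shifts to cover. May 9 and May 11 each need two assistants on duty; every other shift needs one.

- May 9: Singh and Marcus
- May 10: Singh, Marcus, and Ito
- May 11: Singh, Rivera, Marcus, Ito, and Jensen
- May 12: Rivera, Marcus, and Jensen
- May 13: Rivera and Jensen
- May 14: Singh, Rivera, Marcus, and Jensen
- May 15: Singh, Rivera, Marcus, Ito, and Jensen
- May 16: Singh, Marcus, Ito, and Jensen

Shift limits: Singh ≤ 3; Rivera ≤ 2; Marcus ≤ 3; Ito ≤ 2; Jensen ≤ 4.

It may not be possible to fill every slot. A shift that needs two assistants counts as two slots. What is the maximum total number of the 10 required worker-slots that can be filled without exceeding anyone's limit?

Total capacity across all assistants is 3+2+3+2+4 = 14, and 10 slots are needed, so at most 10 can be filled.
An assignment achieving 10: May 9→Singh+Marcus, May 10→Singh, May 11→Marcus+Ito, May 12→Rivera, May 13→Rivera, May 14→Singh, May 15→Ito, May 16→Marcus.
Loads: Singh 3/3, Rivera 2/2, Marcus 3/3, Ito 2/2, Jensen 0/4.

10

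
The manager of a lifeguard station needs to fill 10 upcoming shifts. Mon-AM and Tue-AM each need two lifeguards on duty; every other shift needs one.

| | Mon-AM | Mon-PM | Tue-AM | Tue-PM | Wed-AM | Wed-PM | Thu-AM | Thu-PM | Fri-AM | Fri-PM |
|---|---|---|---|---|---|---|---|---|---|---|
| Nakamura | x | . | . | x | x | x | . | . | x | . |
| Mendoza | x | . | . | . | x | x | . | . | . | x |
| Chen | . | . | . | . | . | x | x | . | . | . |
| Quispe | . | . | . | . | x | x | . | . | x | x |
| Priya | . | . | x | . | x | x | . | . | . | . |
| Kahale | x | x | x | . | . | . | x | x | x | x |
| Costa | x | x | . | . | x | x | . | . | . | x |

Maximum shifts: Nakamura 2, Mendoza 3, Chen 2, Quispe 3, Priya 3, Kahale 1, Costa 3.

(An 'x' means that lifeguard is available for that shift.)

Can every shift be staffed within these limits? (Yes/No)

No

Total capacity is 17 and 12 slots are needed, so capacity alone doesn't rule it out.
Shifts {Tue-AM, Thu-PM} need 3 worker-slots in total, but the lifeguards available for any of those shifts (Priya and Kahale) can supply at most 2 among them. So no valid schedule exists.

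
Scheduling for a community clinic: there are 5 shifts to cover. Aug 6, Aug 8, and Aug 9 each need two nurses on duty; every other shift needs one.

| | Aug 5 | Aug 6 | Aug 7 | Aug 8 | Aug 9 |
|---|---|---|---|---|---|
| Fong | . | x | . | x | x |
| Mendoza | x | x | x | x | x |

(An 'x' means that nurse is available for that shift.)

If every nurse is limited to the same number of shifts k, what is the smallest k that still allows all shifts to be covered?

5

With 2 nurses and 8 worker-slots to fill, someone must work at least ⌈8/2⌉ = 4 shifts, so k ≥ 4.
k = 4 fails: Shifts {Aug 5, Aug 6, Aug 7, Aug 8, Aug 9} need 8 worker-slots in total, but the nurses available for any of those shifts (Fong and Mendoza) can supply at most 7 among them. So no valid schedule exists.
k = 5 works: Aug 5→Mendoza, Aug 6→Fong+Mendoza, Aug 7→Mendoza, Aug 8→Fong+Mendoza, Aug 9→Fong+Mendoza.
Loads: Fong 3, Mendoza 5 — all ≤ 5.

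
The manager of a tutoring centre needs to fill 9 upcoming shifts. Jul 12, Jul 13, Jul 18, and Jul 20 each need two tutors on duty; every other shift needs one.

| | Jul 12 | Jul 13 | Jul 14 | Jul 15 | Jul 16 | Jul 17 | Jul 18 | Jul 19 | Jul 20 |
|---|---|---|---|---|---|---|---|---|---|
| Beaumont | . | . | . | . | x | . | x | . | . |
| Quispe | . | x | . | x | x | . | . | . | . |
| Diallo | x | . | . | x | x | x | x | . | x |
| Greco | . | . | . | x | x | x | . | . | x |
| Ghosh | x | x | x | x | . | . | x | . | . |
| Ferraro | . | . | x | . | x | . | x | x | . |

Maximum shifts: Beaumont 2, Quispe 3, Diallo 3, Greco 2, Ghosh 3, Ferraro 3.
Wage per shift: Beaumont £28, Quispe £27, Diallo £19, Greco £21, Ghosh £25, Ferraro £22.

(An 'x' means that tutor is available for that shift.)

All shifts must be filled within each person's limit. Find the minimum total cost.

£294

Jul 12 can only be covered by Diallo and Ghosh, so that assignment is forced.
Jul 13 can only be covered by Quispe and Ghosh, so that assignment is forced.
Jul 19 can only be covered by Ferraro, so that assignment is forced.
Picking the cheapest available tutor for each shift independently would cost £278, but that ignores the shift limits.
An optimal schedule: Jul 12→Diallo+Ghosh, Jul 13→Ghosh+Quispe, Jul 14→Ferraro, Jul 15→Greco, Jul 16→Quispe, Jul 17→Diallo, Jul 18→Ferraro+Ghosh, Jul 19→Ferraro, Jul 20→Diallo+Greco.
Total: 19 + 25 + 25 + 27 + 22 + 21 + 27 + 19 + 22 + 25 + 22 + 19 + 21 = £294.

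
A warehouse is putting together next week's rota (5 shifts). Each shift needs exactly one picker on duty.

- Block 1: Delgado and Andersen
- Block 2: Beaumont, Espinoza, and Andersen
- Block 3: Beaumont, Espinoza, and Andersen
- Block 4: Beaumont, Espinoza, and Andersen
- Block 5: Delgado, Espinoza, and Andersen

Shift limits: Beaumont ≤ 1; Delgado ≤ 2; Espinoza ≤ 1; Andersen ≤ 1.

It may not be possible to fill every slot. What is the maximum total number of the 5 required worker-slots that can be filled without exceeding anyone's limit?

5

Total capacity across all pickers is 1+2+1+1 = 5, and 5 slots are needed, so at most 5 can be filled.
An assignment achieving 5: Block 1→Delgado, Block 2→Beaumont, Block 3→Espinoza, Block 4→Andersen, Block 5→Delgado.
Loads: Beaumont 1/1, Delgado 2/2, Espinoza 1/1, Andersen 1/1.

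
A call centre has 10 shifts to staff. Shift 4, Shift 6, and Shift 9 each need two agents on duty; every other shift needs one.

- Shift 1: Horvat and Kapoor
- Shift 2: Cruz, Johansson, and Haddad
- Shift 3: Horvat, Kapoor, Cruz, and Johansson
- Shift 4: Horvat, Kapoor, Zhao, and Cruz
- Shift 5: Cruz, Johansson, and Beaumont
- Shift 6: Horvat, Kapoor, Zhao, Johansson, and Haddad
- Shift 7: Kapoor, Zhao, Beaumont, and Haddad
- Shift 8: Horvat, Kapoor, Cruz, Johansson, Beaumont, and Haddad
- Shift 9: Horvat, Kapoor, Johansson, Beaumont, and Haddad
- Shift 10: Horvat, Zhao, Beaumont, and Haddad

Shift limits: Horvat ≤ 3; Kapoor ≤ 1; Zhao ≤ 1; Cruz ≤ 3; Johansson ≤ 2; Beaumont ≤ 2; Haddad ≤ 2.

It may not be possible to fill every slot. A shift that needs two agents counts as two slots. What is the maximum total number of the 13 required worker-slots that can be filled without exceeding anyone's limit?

Total capacity across all agents is 3+1+1+3+2+2+2 = 14, and 13 slots are needed, so at most 13 can be filled.
An assignment achieving 13: Shift 1→Horvat, Shift 2→Cruz, Shift 3→Horvat, Shift 4→Horvat+Kapoor, Shift 5→Cruz, Shift 6→Johansson+Haddad, Shift 7→Zhao, Shift 8→Cruz, Shift 9→Johansson+Beaumont, Shift 10→Beaumont.
Loads: Horvat 3/3, Kapoor 1/1, Zhao 1/1, Cruz 3/3, Johansson 2/2, Beaumont 2/2, Haddad 1/2.

13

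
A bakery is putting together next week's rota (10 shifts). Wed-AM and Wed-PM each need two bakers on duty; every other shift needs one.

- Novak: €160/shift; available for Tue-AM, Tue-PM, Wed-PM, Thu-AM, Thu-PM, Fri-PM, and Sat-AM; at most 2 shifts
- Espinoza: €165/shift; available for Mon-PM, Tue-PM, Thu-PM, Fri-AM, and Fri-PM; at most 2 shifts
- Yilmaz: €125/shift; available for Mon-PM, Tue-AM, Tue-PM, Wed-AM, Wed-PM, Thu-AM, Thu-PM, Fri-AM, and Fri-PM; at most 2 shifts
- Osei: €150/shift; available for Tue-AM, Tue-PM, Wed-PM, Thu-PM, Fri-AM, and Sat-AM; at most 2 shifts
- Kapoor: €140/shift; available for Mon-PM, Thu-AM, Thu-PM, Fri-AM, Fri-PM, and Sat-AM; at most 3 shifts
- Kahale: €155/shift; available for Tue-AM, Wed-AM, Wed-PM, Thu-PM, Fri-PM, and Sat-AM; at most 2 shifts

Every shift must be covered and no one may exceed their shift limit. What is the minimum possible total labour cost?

Wed-AM can only be covered by Yilmaz and Kahale, so that assignment is forced.
Picking the cheapest available baker for each shift independently would cost €1570, but that ignores the shift limits.
An optimal schedule: Mon-PM→Yilmaz, Tue-AM→Osei, Tue-PM→Osei, Wed-AM→Yilmaz+Kahale, Wed-PM→Kahale+Novak, Thu-AM→Kapoor, Thu-PM→Espinoza, Fri-AM→Kapoor, Fri-PM→Novak, Sat-AM→Kapoor.
Total: 125 + 150 + 150 + 125 + 155 + 155 + 160 + 140 + 165 + 140 + 160 + 140 = €1765.

€1765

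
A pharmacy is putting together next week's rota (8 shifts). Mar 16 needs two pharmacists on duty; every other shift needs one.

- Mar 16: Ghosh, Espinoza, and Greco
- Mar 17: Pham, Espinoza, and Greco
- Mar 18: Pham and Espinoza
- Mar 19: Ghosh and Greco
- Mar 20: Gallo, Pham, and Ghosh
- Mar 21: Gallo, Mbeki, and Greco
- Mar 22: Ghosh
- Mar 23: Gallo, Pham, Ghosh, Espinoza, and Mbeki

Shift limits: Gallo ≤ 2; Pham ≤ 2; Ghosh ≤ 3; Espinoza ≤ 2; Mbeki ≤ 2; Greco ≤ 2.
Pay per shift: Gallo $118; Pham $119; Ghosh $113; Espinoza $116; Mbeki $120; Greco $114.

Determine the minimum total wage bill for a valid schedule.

$1035

Mar 22 can only be covered by Ghosh, so that assignment is forced.
Picking the cheapest available pharmacist for each shift independently would cost $1023, but that ignores the shift limits.
An optimal schedule: Mar 16→Ghosh+Greco, Mar 17→Greco, Mar 18→Espinoza, Mar 19→Ghosh, Mar 20→Gallo, Mar 21→Gallo, Mar 22→Ghosh, Mar 23→Espinoza.
Total: 113 + 114 + 114 + 116 + 113 + 118 + 118 + 113 + 116 = $1035.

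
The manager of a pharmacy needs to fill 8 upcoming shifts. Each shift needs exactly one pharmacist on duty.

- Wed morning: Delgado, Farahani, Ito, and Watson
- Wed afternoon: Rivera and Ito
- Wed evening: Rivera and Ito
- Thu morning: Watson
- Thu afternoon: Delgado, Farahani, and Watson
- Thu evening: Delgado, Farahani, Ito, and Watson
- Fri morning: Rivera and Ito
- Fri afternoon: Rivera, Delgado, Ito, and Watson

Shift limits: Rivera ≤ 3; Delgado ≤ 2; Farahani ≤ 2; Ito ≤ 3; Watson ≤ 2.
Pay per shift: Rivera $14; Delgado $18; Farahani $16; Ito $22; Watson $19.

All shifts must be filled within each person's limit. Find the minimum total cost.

Thu morning can only be covered by Watson, so that assignment is forced.
Picking the cheapest available pharmacist for each shift independently would cost $123, but that ignores the shift limits.
An optimal schedule: Wed morning→Farahani, Wed afternoon→Rivera, Wed evening→Rivera, Thu morning→Watson, Thu afternoon→Farahani, Thu evening→Delgado, Fri morning→Rivera, Fri afternoon→Delgado.
Total: 16 + 14 + 14 + 19 + 16 + 18 + 14 + 18 = $129.

$129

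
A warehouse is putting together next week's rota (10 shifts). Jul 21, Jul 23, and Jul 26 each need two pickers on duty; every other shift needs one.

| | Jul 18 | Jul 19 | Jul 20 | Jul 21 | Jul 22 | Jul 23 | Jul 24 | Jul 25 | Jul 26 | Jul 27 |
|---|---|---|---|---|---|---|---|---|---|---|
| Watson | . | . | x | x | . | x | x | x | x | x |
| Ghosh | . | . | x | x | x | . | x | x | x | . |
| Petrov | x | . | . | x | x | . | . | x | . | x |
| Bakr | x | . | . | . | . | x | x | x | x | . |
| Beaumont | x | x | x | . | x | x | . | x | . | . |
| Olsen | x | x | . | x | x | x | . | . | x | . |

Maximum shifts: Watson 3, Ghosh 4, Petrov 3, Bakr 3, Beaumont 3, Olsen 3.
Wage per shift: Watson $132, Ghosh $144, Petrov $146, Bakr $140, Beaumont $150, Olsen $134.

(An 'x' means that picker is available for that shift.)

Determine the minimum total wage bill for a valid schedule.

Picking the cheapest available picker for each shift independently would cost $1728, but that ignores the shift limits.
An optimal schedule: Jul 18→Bakr, Jul 19→Olsen, Jul 20→Watson, Jul 21→Olsen+Ghosh, Jul 22→Ghosh, Jul 23→Olsen+Bakr, Jul 24→Watson, Jul 25→Ghosh, Jul 26→Bakr+Ghosh, Jul 27→Watson.
Total: 140 + 134 + 132 + 134 + 144 + 144 + 134 + 140 + 132 + 144 + 140 + 144 + 132 = $1794.

$1794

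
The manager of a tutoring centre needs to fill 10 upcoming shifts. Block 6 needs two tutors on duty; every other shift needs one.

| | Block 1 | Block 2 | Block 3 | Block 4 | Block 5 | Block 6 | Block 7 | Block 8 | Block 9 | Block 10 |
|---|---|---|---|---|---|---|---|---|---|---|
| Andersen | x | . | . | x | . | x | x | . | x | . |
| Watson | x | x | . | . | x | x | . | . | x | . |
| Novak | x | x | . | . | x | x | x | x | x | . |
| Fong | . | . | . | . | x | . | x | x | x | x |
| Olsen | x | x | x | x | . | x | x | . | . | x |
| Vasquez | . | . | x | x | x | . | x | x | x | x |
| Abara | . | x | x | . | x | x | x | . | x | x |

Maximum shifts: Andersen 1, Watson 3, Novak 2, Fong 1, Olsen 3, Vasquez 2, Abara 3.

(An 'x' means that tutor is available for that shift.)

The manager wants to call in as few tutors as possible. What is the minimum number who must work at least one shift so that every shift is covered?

11 slots to fill and no one can take more than 3, so at least ⌈11/3⌉ = 4 tutors are needed.
Watson, Novak, Olsen, and Abara alone can cover everything: Block 1→Watson, Block 2→Abara, Block 3→Olsen, Block 4→Olsen, Block 5→Watson, Block 6→Watson+Abara, Block 7→Novak, Block 8→Novak, Block 9→Abara, Block 10→Olsen.

4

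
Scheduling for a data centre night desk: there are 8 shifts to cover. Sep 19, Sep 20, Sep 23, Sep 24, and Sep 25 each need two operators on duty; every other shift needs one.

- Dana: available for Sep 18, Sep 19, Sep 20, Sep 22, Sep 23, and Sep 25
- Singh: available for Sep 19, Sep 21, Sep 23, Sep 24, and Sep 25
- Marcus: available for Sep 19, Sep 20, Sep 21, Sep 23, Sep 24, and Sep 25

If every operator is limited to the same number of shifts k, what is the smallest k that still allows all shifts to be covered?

5

With 3 operators and 13 worker-slots to fill, someone must work at least ⌈13/3⌉ = 5 shifts, so k ≥ 5.
k = 5 works: Sep 18→Dana, Sep 19→Dana+Singh, Sep 20→Dana+Marcus, Sep 21→Singh, Sep 22→Dana, Sep 23→Dana+Singh, Sep 24→Singh+Marcus, Sep 25→Singh+Marcus.
Loads: Dana 5, Singh 5, Marcus 3 — all ≤ 5.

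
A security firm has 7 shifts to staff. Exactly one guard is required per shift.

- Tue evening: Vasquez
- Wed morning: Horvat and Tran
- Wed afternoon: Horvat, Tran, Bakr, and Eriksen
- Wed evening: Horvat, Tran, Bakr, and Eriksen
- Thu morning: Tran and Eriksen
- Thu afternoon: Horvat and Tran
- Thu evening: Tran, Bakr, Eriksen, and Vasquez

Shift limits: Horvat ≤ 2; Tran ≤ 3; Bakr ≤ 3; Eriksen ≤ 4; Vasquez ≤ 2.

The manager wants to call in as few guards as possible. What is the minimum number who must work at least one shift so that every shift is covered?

3

7 slots to fill and no one can take more than 4, so at least ⌈7/4⌉ = 2 guards are needed.
No set of 2 guards can cover every shift (each such set leaves at least one shift with no one available or exceeds a cap).
Horvat, Tran, and Vasquez alone can cover everything: Tue evening→Vasquez, Wed morning→Horvat, Wed afternoon→Horvat, Wed evening→Tran, Thu morning→Tran, Thu afternoon→Tran, Thu evening→Vasquez.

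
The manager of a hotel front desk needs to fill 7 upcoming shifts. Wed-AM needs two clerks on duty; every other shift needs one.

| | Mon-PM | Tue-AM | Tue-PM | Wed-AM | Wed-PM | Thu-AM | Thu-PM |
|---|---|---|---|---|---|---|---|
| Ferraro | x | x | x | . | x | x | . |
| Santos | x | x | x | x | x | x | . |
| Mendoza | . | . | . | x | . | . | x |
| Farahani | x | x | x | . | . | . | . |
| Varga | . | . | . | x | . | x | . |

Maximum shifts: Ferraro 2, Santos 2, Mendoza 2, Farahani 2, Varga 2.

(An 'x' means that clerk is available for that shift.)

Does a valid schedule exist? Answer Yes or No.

Yes

Thu-PM can only be covered by Mendoza, so that assignment is forced.
One valid schedule: Mon-PM→Ferraro, Tue-AM→Santos, Tue-PM→Santos, Wed-AM→Mendoza+Varga, Wed-PM→Ferraro, Thu-AM→Varga, Thu-PM→Mendoza.
Loads: Ferraro 2/2, Santos 2/2, Mendoza 2/2, Farahani 0/2, Varga 2/2 — all within limits.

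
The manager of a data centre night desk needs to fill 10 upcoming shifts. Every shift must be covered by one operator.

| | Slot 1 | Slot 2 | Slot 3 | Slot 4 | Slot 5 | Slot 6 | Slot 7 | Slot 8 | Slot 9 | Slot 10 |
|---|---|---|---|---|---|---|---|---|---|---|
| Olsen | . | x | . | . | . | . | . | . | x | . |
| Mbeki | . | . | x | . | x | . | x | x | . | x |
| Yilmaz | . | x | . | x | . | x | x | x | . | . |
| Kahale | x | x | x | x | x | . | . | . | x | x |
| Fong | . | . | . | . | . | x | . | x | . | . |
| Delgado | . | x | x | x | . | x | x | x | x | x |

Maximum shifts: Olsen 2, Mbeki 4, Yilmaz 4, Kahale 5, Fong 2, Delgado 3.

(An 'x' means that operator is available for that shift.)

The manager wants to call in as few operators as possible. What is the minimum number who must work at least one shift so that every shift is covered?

3

10 slots to fill and no one can take more than 5, so at least ⌈10/5⌉ = 2 operators are needed.
Any 2 operators together have capacity at most 5+4 = 9 < 10 slots, so 2 can never suffice.
Olsen, Yilmaz, and Kahale alone can cover everything: Slot 1→Kahale, Slot 2→Olsen, Slot 3→Kahale, Slot 4→Yilmaz, Slot 5→Kahale, Slot 6→Yilmaz, Slot 7→Yilmaz, Slot 8→Yilmaz, Slot 9→Olsen, Slot 10→Kahale.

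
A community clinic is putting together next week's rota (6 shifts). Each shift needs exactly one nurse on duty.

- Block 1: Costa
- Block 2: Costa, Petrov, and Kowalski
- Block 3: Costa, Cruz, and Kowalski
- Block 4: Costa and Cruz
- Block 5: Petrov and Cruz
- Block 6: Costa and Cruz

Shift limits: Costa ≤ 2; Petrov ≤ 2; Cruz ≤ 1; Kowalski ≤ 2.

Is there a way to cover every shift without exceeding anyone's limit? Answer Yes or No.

Block 1 can only be covered by Costa, so that assignment is forced.
One valid schedule: Block 1→Costa, Block 2→Petrov, Block 3→Kowalski, Block 4→Costa, Block 5→Petrov, Block 6→Cruz.
Loads: Costa 2/2, Petrov 2/2, Cruz 1/1, Kowalski 1/2 — all within limits.

Yes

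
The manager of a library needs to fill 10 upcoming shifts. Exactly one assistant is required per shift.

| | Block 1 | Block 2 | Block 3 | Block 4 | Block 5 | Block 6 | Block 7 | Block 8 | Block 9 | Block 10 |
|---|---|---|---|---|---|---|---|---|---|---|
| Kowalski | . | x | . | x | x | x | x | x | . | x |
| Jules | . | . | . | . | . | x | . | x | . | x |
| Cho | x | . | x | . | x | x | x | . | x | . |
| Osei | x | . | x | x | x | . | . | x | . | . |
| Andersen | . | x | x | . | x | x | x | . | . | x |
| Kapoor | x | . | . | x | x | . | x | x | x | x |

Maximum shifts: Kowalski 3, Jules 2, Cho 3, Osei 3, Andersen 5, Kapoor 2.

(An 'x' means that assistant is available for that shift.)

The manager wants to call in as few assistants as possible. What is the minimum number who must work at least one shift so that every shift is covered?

3

10 slots to fill and no one can take more than 5, so at least ⌈10/5⌉ = 2 assistants are needed.
Any 2 assistants together have capacity at most 5+3 = 8 < 10 slots, so 2 can never suffice.
Kowalski, Cho, and Andersen alone can cover everything: Block 1→Cho, Block 2→Kowalski, Block 3→Cho, Block 4→Kowalski, Block 5→Andersen, Block 6→Andersen, Block 7→Andersen, Block 8→Kowalski, Block 9→Cho, Block 10→Andersen.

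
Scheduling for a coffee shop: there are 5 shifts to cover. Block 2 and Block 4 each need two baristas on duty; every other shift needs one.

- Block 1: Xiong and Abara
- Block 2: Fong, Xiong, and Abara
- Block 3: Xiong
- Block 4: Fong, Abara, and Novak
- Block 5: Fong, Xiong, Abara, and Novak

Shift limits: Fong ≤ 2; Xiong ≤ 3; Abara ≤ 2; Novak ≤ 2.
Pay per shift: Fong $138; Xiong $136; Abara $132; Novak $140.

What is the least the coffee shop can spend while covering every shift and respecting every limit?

Block 3 can only be covered by Xiong, so that assignment is forced.
Picking the cheapest available barista for each shift independently would cost $938, but that ignores the shift limits.
An optimal schedule: Block 1→Xiong, Block 2→Fong+Xiong, Block 3→Xiong, Block 4→Fong+Abara, Block 5→Abara.
Total: 136 + 138 + 136 + 136 + 138 + 132 + 132 = $948.

$948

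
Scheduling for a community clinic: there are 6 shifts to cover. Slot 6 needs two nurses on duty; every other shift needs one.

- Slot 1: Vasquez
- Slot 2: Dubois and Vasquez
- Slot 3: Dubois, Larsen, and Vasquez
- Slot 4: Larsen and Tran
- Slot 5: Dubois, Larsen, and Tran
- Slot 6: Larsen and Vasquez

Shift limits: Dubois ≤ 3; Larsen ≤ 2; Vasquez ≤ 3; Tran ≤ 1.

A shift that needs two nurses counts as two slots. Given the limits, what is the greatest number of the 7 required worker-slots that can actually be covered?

Total capacity across all nurses is 3+2+3+1 = 9, and 7 slots are needed, so at most 7 can be filled.
An assignment achieving 7: Slot 1→Vasquez, Slot 2→Dubois, Slot 3→Dubois, Slot 4→Larsen, Slot 5→Dubois, Slot 6→Larsen+Vasquez.
Loads: Dubois 3/3, Larsen 2/2, Vasquez 2/3, Tran 0/1.

7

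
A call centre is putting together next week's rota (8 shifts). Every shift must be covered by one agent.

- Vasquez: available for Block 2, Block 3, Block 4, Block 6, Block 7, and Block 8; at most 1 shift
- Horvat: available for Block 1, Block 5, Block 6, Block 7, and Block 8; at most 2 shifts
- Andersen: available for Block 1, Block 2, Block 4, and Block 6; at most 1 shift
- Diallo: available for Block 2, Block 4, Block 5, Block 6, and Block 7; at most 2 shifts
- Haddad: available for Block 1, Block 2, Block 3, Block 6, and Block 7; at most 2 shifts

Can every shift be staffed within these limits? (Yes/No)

Yes

One valid schedule: Block 1→Andersen, Block 2→Diallo, Block 3→Vasquez, Block 4→Diallo, Block 5→Horvat, Block 6→Haddad, Block 7→Haddad, Block 8→Horvat.
Loads: Vasquez 1/1, Horvat 2/2, Andersen 1/1, Diallo 2/2, Haddad 2/2 — all within limits.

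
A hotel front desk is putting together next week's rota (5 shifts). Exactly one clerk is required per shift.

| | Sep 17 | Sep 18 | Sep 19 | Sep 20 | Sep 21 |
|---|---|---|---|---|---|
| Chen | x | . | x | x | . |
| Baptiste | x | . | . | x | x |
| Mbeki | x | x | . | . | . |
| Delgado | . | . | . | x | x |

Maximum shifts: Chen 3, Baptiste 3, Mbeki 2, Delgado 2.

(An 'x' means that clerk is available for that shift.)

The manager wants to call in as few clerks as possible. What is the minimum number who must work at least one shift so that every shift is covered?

3

5 slots to fill and no one can take more than 3, so at least ⌈5/3⌉ = 2 clerks are needed.
Shifts {Sep 18, Sep 19, Sep 21} need 3 slots, but among the clerks available for them (Chen, Baptiste, Mbeki, and Delgado) any 2 together supply at most 2. So 2 clerks are not enough.
Chen, Baptiste, and Mbeki alone can cover everything: Sep 17→Chen, Sep 18→Mbeki, Sep 19→Chen, Sep 20→Chen, Sep 21→Baptiste.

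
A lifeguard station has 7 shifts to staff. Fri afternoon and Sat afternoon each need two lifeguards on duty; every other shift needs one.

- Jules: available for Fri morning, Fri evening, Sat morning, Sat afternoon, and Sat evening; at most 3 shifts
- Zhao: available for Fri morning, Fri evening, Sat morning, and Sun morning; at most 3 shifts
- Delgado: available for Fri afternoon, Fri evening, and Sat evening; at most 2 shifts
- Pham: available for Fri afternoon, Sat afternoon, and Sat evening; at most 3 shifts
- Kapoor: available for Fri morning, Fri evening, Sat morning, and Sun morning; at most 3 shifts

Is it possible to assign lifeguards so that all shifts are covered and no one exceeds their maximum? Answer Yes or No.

Fri afternoon can only be covered by Delgado and Pham, so that assignment is forced.
Sat afternoon can only be covered by Jules and Pham, so that assignment is forced.
One valid schedule: Fri morning→Jules, Fri afternoon→Delgado+Pham, Fri evening→Zhao, Sat morning→Jules, Sat afternoon→Jules+Pham, Sat evening→Delgado, Sun morning→Zhao.
Loads: Jules 3/3, Zhao 2/3, Delgado 2/2, Pham 2/3, Kapoor 0/3 — all within limits.

Yes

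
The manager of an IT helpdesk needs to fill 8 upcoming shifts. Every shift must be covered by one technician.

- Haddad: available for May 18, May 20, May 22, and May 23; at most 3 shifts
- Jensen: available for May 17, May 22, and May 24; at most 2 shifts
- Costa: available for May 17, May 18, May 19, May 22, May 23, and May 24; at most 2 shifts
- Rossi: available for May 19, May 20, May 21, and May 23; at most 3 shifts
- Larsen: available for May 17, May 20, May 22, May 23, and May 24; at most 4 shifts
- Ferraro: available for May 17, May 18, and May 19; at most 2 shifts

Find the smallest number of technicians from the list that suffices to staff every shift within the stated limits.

3

8 slots to fill and no one can take more than 4, so at least ⌈8/4⌉ = 2 technicians are needed.
Any 2 technicians together have capacity at most 4+3 = 7 < 8 slots, so 2 can never suffice.
Haddad, Jensen, and Rossi alone can cover everything: May 17→Jensen, May 18→Haddad, May 19→Rossi, May 20→Haddad, May 21→Rossi, May 22→Haddad, May 23→Rossi, May 24→Jensen.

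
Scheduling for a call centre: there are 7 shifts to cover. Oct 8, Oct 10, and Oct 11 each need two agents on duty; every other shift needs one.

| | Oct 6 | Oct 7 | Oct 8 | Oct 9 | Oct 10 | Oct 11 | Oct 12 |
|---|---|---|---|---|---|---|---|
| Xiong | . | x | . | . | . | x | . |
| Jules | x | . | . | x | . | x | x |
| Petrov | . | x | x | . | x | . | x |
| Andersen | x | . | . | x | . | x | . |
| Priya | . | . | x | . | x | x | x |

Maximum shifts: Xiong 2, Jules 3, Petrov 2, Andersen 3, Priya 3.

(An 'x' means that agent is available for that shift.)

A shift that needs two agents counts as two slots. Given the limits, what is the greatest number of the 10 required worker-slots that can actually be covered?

Total capacity across all agents is 2+3+2+3+3 = 13, and 10 slots are needed, so at most 10 can be filled.
An assignment achieving 10: Oct 6→Jules, Oct 7→Xiong, Oct 8→Petrov+Priya, Oct 9→Jules, Oct 10→Petrov+Priya, Oct 11→Xiong+Andersen, Oct 12→Jules.
Loads: Xiong 2/2, Jules 3/3, Petrov 2/2, Andersen 1/3, Priya 2/3.

10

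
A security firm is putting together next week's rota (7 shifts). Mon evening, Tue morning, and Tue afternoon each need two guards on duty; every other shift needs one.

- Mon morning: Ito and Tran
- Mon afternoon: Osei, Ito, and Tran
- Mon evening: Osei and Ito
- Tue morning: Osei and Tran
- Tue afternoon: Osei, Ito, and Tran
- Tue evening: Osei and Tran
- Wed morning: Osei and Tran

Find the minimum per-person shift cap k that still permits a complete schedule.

With 3 guards and 10 worker-slots to fill, someone must work at least ⌈10/3⌉ = 4 shifts, so k ≥ 4.
k = 4 works: Mon morning→Ito, Mon afternoon→Ito, Mon evening→Osei+Ito, Tue morning→Osei+Tran, Tue afternoon→Ito+Tran, Tue evening→Osei, Wed morning→Osei.
Loads: Osei 4, Ito 4, Tran 2 — all ≤ 4.

4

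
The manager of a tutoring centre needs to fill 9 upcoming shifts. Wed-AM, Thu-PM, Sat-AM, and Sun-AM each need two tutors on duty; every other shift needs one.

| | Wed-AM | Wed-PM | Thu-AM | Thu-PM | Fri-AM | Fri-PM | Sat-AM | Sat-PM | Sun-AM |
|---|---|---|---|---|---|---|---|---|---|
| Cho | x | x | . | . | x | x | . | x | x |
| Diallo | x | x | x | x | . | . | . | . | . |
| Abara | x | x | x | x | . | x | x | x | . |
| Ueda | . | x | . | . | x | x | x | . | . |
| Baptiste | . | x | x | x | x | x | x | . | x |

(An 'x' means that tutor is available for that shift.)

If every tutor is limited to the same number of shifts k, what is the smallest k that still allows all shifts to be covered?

With 5 tutors and 13 worker-slots to fill, someone must work at least ⌈13/5⌉ = 3 shifts, so k ≥ 3.
k = 3 works: Wed-AM→Cho+Diallo, Wed-PM→Ueda, Thu-AM→Diallo, Thu-PM→Diallo+Abara, Fri-AM→Ueda, Fri-PM→Abara, Sat-AM→Abara+Ueda, Sat-PM→Cho, Sun-AM→Cho+Baptiste.
Loads: Cho 3, Diallo 3, Abara 3, Ueda 3, Baptiste 1 — all ≤ 3.

3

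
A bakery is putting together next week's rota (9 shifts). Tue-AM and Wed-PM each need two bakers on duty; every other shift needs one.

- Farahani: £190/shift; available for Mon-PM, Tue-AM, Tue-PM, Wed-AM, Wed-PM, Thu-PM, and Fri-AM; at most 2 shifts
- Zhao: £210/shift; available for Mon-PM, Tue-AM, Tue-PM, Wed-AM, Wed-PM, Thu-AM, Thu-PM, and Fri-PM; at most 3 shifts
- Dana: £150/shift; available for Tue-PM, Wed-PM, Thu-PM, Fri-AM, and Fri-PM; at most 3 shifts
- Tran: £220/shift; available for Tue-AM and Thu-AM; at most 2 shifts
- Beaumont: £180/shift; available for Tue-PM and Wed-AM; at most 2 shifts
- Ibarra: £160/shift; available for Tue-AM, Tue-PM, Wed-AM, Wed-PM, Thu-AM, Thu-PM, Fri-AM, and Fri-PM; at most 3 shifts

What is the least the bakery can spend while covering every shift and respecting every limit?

£1880

Picking the cheapest available baker for each shift independently would cost £1770, but that ignores the shift limits.
An optimal schedule: Mon-PM→Farahani, Tue-AM→Ibarra+Farahani, Tue-PM→Beaumont, Wed-AM→Beaumont, Wed-PM→Ibarra+Zhao, Thu-AM→Ibarra, Thu-PM→Dana, Fri-AM→Dana, Fri-PM→Dana.
Total: 190 + 160 + 190 + 180 + 180 + 160 + 210 + 160 + 150 + 150 + 150 = £1880.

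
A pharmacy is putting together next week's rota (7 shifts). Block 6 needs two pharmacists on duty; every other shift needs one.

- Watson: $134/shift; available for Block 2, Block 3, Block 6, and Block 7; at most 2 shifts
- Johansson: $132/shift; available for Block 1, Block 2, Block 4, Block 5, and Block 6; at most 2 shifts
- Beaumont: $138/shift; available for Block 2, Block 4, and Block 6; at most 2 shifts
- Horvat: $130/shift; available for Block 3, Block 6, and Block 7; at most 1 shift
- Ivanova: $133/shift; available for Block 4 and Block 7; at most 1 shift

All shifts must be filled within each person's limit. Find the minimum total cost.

$1071

Block 1 can only be covered by Johansson, so that assignment is forced.
Block 5 can only be covered by Johansson, so that assignment is forced.
Picking the cheapest available pharmacist for each shift independently would cost $1050, but that ignores the shift limits.
An optimal schedule: Block 1→Johansson, Block 2→Watson, Block 3→Watson, Block 4→Beaumont, Block 5→Johansson, Block 6→Beaumont+Horvat, Block 7→Ivanova.
Total: 132 + 134 + 134 + 138 + 132 + 138 + 130 + 133 = $1071.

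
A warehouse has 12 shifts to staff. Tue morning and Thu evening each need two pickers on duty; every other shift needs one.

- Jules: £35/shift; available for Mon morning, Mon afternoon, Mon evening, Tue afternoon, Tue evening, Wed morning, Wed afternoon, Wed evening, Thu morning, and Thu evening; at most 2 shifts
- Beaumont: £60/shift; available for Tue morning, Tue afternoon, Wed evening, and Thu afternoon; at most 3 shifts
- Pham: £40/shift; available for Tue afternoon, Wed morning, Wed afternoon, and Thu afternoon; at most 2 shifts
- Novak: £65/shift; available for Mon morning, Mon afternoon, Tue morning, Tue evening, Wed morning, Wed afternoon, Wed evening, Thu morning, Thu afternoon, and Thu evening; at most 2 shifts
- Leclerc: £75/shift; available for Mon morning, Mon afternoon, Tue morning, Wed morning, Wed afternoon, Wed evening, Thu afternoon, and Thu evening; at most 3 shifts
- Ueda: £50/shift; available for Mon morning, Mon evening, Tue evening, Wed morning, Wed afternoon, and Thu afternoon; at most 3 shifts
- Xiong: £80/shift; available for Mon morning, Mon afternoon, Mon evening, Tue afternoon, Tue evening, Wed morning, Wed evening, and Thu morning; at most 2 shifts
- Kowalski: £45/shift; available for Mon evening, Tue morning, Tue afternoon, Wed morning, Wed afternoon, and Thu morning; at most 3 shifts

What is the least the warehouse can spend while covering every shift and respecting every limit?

£680

Picking the cheapest available picker for each shift independently would cost £560, but that ignores the shift limits.
An optimal schedule: Mon morning→Ueda, Mon afternoon→Jules, Mon evening→Kowalski, Tue morning→Kowalski+Beaumont, Tue afternoon→Pham, Tue evening→Ueda, Wed morning→Ueda, Wed afternoon→Pham, Wed evening→Beaumont, Thu morning→Kowalski, Thu afternoon→Beaumont, Thu evening→Jules+Novak.
Total: 50 + 35 + 45 + 45 + 60 + 40 + 50 + 50 + 40 + 60 + 45 + 60 + 35 + 65 = £680.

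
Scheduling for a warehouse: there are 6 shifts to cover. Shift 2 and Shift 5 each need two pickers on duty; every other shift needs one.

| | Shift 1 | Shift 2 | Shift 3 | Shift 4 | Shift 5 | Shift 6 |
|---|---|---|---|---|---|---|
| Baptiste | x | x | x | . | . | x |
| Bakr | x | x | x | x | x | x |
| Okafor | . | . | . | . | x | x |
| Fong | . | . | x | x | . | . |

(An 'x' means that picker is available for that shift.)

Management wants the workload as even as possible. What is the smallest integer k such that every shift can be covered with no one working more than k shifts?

With 4 pickers and 8 worker-slots to fill, someone must work at least ⌈8/4⌉ = 2 shifts, so k ≥ 2.
k = 2 works: Shift 1→Baptiste, Shift 2→Baptiste+Bakr, Shift 3→Fong, Shift 4→Fong, Shift 5→Bakr+Okafor, Shift 6→Okafor.
Loads: Baptiste 2, Bakr 2, Okafor 2, Fong 2 — all ≤ 2.

2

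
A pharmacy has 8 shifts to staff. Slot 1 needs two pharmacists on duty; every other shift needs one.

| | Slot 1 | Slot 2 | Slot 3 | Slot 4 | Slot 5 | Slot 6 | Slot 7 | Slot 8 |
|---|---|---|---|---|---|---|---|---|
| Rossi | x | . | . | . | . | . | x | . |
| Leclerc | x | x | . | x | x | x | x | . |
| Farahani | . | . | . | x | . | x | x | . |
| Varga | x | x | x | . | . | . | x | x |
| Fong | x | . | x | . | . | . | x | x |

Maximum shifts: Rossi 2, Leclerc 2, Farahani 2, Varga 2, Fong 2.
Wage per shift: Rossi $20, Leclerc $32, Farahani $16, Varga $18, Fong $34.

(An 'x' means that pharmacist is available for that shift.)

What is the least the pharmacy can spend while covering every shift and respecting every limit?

$206

Slot 5 can only be covered by Leclerc, so that assignment is forced.
Picking the cheapest available pharmacist for each shift independently would cost $172, but that ignores the shift limits.
An optimal schedule: Slot 1→Rossi+Fong, Slot 2→Leclerc, Slot 3→Varga, Slot 4→Farahani, Slot 5→Leclerc, Slot 6→Farahani, Slot 7→Rossi, Slot 8→Varga.
Total: 20 + 34 + 32 + 18 + 16 + 32 + 16 + 20 + 18 = $206.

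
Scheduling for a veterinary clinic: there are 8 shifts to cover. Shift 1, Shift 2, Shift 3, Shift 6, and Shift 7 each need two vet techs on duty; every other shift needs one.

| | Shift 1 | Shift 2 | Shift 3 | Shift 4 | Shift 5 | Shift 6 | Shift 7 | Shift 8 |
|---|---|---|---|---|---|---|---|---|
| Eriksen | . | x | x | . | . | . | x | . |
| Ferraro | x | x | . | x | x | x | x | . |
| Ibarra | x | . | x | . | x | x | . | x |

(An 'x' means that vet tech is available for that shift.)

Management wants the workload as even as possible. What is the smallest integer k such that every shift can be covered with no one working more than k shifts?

5

With 3 vet techs and 13 worker-slots to fill, someone must work at least ⌈13/3⌉ = 5 shifts, so k ≥ 5.
k = 5 works: Shift 1→Ferraro+Ibarra, Shift 2→Eriksen+Ferraro, Shift 3→Eriksen+Ibarra, Shift 4→Ferraro, Shift 5→Ibarra, Shift 6→Ferraro+Ibarra, Shift 7→Eriksen+Ferraro, Shift 8→Ibarra.
Loads: Eriksen 3, Ferraro 5, Ibarra 5 — all ≤ 5.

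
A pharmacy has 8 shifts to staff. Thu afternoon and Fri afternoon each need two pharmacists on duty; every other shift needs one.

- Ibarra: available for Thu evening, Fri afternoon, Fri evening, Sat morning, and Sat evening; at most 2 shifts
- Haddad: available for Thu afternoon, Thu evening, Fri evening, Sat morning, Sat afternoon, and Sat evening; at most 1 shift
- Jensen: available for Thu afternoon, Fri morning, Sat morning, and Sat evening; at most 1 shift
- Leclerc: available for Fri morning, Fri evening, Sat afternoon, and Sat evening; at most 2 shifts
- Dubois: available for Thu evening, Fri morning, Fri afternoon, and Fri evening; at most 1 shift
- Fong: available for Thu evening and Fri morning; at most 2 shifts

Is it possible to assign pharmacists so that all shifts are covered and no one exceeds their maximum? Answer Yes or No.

No

Total capacity is 2+1+1+2+1+2 = 9 but 10 worker-slots are needed — infeasible.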